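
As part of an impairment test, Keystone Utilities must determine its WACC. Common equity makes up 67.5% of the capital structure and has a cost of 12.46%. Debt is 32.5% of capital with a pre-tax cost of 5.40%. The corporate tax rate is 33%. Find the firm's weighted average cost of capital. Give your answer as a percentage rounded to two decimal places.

After-tax cost of debt = 5.4% × (1 − 33%) = 3.6180%.
WACC = 0.675 × 12.4600% + 0.325 × 3.6180% = 9.5864%.

9.59%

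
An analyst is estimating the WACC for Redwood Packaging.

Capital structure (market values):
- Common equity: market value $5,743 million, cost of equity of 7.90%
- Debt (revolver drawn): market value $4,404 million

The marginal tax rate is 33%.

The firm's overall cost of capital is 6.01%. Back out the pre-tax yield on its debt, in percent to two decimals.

Total capital V = 5743 + 4404 = 10147.
Equity weight = 5743/10147 = 0.5660.
Revolver drawn weight = 4404/10147 = 0.4340.
Equity contribution = 0.5660 × 7.9% = 4.4712%.
Remaining for debt = 6.01% − 4.4712% = 1.5388%.
Rd × (1 − 33%) × 0.4340 = 1.5388%  ⇒  Rd = 5.2916%.

5.29%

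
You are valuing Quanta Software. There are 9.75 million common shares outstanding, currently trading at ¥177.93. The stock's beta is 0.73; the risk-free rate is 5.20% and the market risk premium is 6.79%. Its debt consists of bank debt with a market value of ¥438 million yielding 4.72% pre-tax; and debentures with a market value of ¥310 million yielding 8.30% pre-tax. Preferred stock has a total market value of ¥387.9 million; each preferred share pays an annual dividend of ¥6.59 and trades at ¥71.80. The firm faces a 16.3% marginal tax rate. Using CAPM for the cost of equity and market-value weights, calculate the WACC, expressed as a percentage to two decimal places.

8.73%

Cost of equity via CAPM: Re = 5.2% + 0.73 × 6.79% = 10.1567%.
Cost of preferred: Rp = 6.59 / 71.8 = 9.1783%.
Market value of equity E = 177.93 × 9.75m = 1734.8175m.
Total capital V = 1734.8175 + 387.9 + 438 + 310 = 2870.7175.
Equity: weight = 1734.8175/2870.7175 = 0.6043; cost = 10.1567%.
Preferred: weight = 387.9/2870.7175 = 0.1351; cost = 9.1783%.
Bank debt: weight = 438/2870.7175 = 0.1526; after-tax cost = 4.72% × (1 − 16.3%) = 3.9506%.
Debentures: weight = 310/2870.7175 = 0.1080; after-tax cost = 8.3% × (1 − 16.3%) = 6.9471%.
WACC = 0.6043 × 10.1567% + 0.1351 × 9.1783% + 0.1526 × 3.9506% + 0.1080 × 6.9471% = 8.7310%.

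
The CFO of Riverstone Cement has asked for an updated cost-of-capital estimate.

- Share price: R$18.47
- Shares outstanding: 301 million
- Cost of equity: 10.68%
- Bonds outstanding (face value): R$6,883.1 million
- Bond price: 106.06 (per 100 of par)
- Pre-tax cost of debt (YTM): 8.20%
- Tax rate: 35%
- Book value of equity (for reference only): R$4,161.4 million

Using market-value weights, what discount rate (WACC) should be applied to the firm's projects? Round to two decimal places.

Market value of equity E = 18.47 × 301m = 5559.47m. Market value of debt D = 6883.1m × 106.06/100 = 7300.21586m.
Total capital V = 5559.47 + 7300.21586 = 12859.68586.
Equity: weight = 5559.47/12859.68586 = 0.4323; cost = 10.68%.
Bonds outstanding: weight = 7300.21586/12859.68586 = 0.5677; after-tax cost = 8.2% × (1 − 35%) = 5.3300%.
WACC = 0.4323 × 10.6800% + 0.5677 × 5.3300% = 7.6429%.

7.64%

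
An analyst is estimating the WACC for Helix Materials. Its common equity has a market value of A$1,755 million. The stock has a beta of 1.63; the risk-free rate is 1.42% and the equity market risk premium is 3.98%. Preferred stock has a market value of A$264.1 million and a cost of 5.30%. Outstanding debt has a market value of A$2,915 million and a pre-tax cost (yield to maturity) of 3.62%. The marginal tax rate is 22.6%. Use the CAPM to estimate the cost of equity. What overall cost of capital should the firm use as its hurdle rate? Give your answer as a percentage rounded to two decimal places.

Cost of equity via CAPM: Re = 1.42% + 1.63 × 3.98% = 7.9074%.
Total capital V = 1755 + 264.1 + 2915 = 4934.1.
Equity: weight = 1755/4934.1 = 0.3557; cost = 7.9074%.
Preferred: weight = 264.1/4934.1 = 0.0535; cost = 5.3%.
Debt: weight = 2915/4934.1 = 0.5908; after-tax cost = 3.62% × (1 − 22.6%) = 2.8019%.
WACC = 0.3557 × 7.9074% + 0.0535 × 5.3000% + 0.5908 × 2.8019% = 4.7516%.

4.75%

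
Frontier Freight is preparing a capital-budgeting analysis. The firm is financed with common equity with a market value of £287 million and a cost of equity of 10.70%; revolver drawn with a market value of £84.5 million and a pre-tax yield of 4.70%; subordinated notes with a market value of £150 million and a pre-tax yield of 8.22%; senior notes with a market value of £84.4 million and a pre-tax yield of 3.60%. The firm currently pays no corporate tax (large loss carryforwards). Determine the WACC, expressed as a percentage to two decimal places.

Total capital V = 287 + 84.5 + 150 + 84.4 = 605.9.
Equity: weight = 287/605.9 = 0.4737; cost = 10.7%.
Revolver drawn: weight = 84.5/605.9 = 0.1395; after-tax cost = 4.7% × (1 − 0%) = 4.7000%.
Subordinated notes: weight = 150/605.9 = 0.2476; after-tax cost = 8.22% × (1 − 0%) = 8.2200%.
Senior notes: weight = 84.4/605.9 = 0.1393; after-tax cost = 3.6% × (1 − 0%) = 3.6000%.
WACC = 0.4737 × 10.7000% + 0.1395 × 4.7000% + 0.2476 × 8.2200% + 0.1393 × 3.6000% = 8.2603%.

8.26%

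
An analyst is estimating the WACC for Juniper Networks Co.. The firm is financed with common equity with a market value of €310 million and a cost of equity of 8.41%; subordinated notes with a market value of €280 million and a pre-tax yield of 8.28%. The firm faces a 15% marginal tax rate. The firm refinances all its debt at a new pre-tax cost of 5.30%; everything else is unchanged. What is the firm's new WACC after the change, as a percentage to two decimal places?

After the change:
Total capital V = 310 + 280 = 590.
Equity: weight = 310/590 = 0.5254; cost = 8.41%.
Subordinated notes: weight = 280/590 = 0.4746; after-tax cost = 5.3% × (1 − 15%) = 4.5050%.
WACC = 0.5254 × 8.4100% + 0.4746 × 4.5050% = 6.5568%.

6.56%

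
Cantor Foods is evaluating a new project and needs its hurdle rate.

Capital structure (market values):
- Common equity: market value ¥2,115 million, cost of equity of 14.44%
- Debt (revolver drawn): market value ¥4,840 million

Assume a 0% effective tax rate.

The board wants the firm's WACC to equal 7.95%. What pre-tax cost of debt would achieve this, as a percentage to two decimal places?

5.11%

Total capital V = 2115 + 4840 = 6955.
Equity weight = 2115/6955 = 0.3041.
Revolver drawn weight = 4840/6955 = 0.6959.
Equity contribution = 0.3041 × 14.44% = 4.3912%.
Remaining for debt = 7.95% − 4.3912% = 3.5588%.
Rd × (1 − 0%) × 0.6959 = 3.5588%  ⇒  Rd = 5.1140%.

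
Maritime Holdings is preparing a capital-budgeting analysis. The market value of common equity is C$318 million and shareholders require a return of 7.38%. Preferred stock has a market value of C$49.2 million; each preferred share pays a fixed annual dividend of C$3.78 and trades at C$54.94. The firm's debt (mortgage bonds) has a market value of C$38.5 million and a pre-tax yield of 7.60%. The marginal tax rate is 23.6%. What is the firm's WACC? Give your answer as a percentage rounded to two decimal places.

7.17%

Cost of preferred: Rp = 3.78 / 54.94 = 6.8802%.
Total capital V = 318 + 49.2 + 38.5 = 405.7.
Equity: weight = 318/405.7 = 0.7838; cost = 7.38%.
Preferred: weight = 49.2/405.7 = 0.1213; cost = 6.8802%.
Mortgage bonds: weight = 38.5/405.7 = 0.0949; after-tax cost = 7.6% × (1 − 23.6%) = 5.8064%.
WACC = 0.7838 × 7.3800% + 0.1213 × 6.8802% + 0.0949 × 5.8064% = 7.1701%.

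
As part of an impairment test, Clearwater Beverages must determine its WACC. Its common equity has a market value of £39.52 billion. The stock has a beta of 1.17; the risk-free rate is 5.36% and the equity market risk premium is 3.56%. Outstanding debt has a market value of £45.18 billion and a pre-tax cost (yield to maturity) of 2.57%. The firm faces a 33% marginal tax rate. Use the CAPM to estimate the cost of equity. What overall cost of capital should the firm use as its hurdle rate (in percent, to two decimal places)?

Cost of equity via CAPM: Re = 5.36% + 1.17 × 3.56% = 9.5252%.
Total capital V = 39.52 + 45.18 = 84.7.
Equity: weight = 39.52/84.7 = 0.4666; cost = 9.5252%.
Debt: weight = 45.18/84.7 = 0.5334; after-tax cost = 2.57% × (1 − 33%) = 1.7219%.
WACC = 0.4666 × 9.5252% + 0.5334 × 1.7219% = 5.3628%.

5.36%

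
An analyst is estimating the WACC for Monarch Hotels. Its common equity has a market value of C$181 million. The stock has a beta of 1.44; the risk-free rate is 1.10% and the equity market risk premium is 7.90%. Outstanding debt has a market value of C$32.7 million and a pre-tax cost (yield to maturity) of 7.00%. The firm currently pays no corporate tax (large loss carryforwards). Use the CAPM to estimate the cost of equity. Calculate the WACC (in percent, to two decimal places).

11.64%

Cost of equity via CAPM: Re = 1.1% + 1.44 × 7.9% = 12.4760%.
Total capital V = 181 + 32.7 = 213.7.
Equity: weight = 181/213.7 = 0.8470; cost = 12.476%.
Debt: weight = 32.7/213.7 = 0.1530; after-tax cost = 7% × (1 − 0%) = 7.0000%.
WACC = 0.8470 × 12.4760% + 0.1530 × 7.0000% = 11.6381%.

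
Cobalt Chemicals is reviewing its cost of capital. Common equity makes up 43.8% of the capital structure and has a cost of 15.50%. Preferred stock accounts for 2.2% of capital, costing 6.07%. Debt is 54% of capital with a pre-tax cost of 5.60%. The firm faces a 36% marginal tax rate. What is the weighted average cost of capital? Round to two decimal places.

After-tax cost of debt = 5.6% × (1 − 36%) = 3.5840%.
WACC = 0.438 × 15.5000% + 0.022 × 6.0700% + 0.540 × 3.5840% = 8.8579%.

8.86%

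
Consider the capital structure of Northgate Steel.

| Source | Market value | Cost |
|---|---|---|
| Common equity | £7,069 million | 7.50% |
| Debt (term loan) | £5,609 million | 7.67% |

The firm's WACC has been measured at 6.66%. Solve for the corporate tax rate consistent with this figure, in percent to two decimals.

26.97%

Total capital V = 7069 + 5609 = 12678.
Equity weight = 7069/12678 = 0.5576.
Term loan weight = 5609/12678 = 0.4424.
Equity contribution = 0.5576 × 7.5% = 4.1819%.
Debt contribution must be 6.66% − 4.1819% = 2.4781%.
0.4424 × 7.67% × (1 − T) = 2.4781%  ⇒  (1 − T) = 0.7303.
T = 26.9706%.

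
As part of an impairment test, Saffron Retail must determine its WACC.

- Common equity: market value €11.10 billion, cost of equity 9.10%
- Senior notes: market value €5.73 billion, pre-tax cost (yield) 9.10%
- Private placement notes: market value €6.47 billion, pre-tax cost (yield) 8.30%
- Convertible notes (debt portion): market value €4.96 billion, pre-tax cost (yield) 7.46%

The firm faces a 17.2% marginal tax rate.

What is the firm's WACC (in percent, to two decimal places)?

Total capital V = 11.1 + 5.73 + 6.47 + 4.96 = 28.26.
Equity: weight = 11.1/28.26 = 0.3928; cost = 9.1%.
Senior notes: weight = 5.73/28.26 = 0.2028; after-tax cost = 9.1% × (1 − 17.2%) = 7.5348%.
Private placement notes: weight = 6.47/28.26 = 0.2289; after-tax cost = 8.3% × (1 − 17.2%) = 6.8724%.
Convertible notes (debt portion): weight = 4.96/28.26 = 0.1755; after-tax cost = 7.46% × (1 − 17.2%) = 6.1769%.
WACC = 0.3928 × 9.1000% + 0.2028 × 7.5348% + 0.2289 × 6.8724% + 0.1755 × 6.1769% = 7.7596%.

7.76%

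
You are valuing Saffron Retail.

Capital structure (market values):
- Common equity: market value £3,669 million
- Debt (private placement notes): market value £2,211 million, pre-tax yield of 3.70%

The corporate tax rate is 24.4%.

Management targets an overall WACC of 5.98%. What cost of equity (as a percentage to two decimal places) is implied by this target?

Total capital V = 3669 + 2211 = 5880.
Equity weight = 3669/5880 = 0.6240.
Private placement notes weight = 2211/5880 = 0.3760.
Debt contribution = 0.3760 × 3.7% × (1 − 24.4%) = 1.0518%.
Required equity contribution = 5.98% − 1.0518% = 4.9282%.
Re = 4.9282% / 0.6240 = 7.8980%.

7.90%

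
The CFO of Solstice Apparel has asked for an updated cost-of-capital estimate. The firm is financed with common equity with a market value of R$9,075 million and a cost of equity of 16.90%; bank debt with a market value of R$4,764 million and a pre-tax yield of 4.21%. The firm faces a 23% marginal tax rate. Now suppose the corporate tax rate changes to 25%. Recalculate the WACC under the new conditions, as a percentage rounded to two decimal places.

After the change:
Total capital V = 9075 + 4764 = 13839.
Equity: weight = 9075/13839 = 0.6558; cost = 16.9%.
Bank debt: weight = 4764/13839 = 0.3442; after-tax cost = 4.21% × (1 − 25%) = 3.1575%.
WACC = 0.6558 × 16.9000% + 0.3442 × 3.1575% = 12.1692%.

12.17%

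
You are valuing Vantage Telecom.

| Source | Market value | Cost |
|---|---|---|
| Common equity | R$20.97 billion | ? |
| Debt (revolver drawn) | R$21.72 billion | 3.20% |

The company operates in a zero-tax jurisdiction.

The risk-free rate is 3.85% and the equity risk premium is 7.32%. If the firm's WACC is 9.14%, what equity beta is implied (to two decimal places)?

1.56

Total capital V = 20.97 + 21.72 = 42.69.
Equity weight = 20.97/42.69 = 0.4912.
Revolver drawn weight = 21.72/42.69 = 0.5088.
Debt contribution = 0.5088 × 3.2% × (1 − 0%) = 1.6281%.
Required equity contribution = 9.14% − 1.6281% = 7.5119%  ⇒  Re = 15.2924%.
CAPM: 15.2924% = 3.85% + β × 7.32%  ⇒  β = 1.5632.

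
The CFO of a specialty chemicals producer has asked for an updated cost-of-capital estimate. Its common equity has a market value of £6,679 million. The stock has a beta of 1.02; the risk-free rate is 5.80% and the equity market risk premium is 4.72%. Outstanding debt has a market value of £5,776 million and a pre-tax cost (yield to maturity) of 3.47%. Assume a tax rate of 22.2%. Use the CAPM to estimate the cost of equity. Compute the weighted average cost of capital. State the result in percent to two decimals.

Cost of equity via CAPM: Re = 5.8% + 1.02 × 4.72% = 10.6144%.
Total capital V = 6679 + 5776 = 12455.
Equity: weight = 6679/12455 = 0.5363; cost = 10.6144%.
Debt: weight = 5776/12455 = 0.4637; after-tax cost = 3.47% × (1 − 22.2%) = 2.6997%.
WACC = 0.5363 × 10.6144% + 0.4637 × 2.6997% = 6.9439%.

6.94%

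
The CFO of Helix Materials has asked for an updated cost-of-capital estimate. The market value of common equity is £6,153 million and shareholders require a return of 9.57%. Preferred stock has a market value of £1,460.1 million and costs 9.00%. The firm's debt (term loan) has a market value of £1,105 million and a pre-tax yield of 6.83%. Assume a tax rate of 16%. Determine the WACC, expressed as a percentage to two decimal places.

Total capital V = 6153 + 1460.1 + 1105 = 8718.1.
Equity: weight = 6153/8718.1 = 0.7058; cost = 9.57%.
Preferred: weight = 1460.1/8718.1 = 0.1675; cost = 9%.
Term loan: weight = 1105/8718.1 = 0.1267; after-tax cost = 6.83% × (1 − 16%) = 5.7372%.
WACC = 0.7058 × 9.5700% + 0.1675 × 9.0000% + 0.1267 × 5.7372% = 8.9887%.

8.99%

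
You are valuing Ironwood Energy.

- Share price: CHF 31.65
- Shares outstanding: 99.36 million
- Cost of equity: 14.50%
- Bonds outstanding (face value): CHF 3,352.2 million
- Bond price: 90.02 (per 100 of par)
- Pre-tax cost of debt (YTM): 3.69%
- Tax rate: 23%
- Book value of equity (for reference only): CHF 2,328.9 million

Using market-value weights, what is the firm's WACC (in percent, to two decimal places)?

8.79%

Market value of equity E = 31.65 × 99.36m = 3144.744m. Market value of debt D = 3352.2m × 90.02/100 = 3017.65044m.
Total capital V = 3144.744 + 3017.65044 = 6162.39444.
Equity: weight = 3144.744/6162.39444 = 0.5103; cost = 14.5%.
Bonds outstanding: weight = 3017.65044/6162.39444 = 0.4897; after-tax cost = 3.69% × (1 − 23%) = 2.8413%.
WACC = 0.5103 × 14.5000% + 0.4897 × 2.8413% = 8.7909%.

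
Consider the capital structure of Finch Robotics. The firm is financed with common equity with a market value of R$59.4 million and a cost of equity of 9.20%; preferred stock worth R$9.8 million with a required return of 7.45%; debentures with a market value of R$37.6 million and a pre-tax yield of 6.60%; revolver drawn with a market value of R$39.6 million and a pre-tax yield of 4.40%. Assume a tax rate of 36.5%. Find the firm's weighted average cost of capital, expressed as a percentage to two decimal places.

Total capital V = 59.4 + 9.8 + 37.6 + 39.6 = 146.4.
Equity: weight = 59.4/146.4 = 0.4057; cost = 9.2%.
Preferred: weight = 9.8/146.4 = 0.0669; cost = 7.45%.
Debentures: weight = 37.6/146.4 = 0.2568; after-tax cost = 6.6% × (1 − 36.5%) = 4.1910%.
Revolver drawn: weight = 39.6/146.4 = 0.2705; after-tax cost = 4.4% × (1 − 36.5%) = 2.7940%.
WACC = 0.4057 × 9.2000% + 0.0669 × 7.4500% + 0.2568 × 4.1910% + 0.2705 × 2.7940% = 6.0636%.

6.06%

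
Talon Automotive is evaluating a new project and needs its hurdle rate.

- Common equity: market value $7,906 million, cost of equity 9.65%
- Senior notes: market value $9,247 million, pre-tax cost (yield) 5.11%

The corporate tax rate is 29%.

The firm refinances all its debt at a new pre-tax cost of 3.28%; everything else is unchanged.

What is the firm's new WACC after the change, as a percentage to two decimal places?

5.70%

After the change:
Total capital V = 7906 + 9247 = 17153.
Equity: weight = 7906/17153 = 0.4609; cost = 9.65%.
Senior notes: weight = 9247/17153 = 0.5391; after-tax cost = 3.28% × (1 − 29%) = 2.3288%.
WACC = 0.4609 × 9.6500% + 0.5391 × 2.3288% = 5.7032%.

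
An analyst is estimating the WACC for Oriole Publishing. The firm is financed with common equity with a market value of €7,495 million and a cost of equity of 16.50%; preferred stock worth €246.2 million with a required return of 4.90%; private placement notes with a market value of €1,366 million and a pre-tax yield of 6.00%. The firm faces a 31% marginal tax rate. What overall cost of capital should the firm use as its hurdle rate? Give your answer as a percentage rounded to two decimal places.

Total capital V = 7495 + 246.2 + 1366 = 9107.2.
Equity: weight = 7495/9107.2 = 0.8230; cost = 16.5%.
Preferred: weight = 246.2/9107.2 = 0.0270; cost = 4.9%.
Private placement notes: weight = 1366/9107.2 = 0.1500; after-tax cost = 6% × (1 − 31%) = 4.1400%.
WACC = 0.8230 × 16.5000% + 0.0270 × 4.9000% + 0.1500 × 4.1400% = 14.3325%.

14.33%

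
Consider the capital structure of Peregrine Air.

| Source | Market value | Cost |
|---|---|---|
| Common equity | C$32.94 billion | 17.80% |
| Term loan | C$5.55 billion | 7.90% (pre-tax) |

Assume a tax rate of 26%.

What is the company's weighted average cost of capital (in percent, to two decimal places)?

16.08%

Total capital V = 32.94 + 5.55 = 38.49.
Equity: weight = 32.94/38.49 = 0.8558; cost = 17.8%.
Term loan: weight = 5.55/38.49 = 0.1442; after-tax cost = 7.9% × (1 − 26%) = 5.8460%.
WACC = 0.8558 × 17.8000% + 0.1442 × 5.8460% = 16.0763%.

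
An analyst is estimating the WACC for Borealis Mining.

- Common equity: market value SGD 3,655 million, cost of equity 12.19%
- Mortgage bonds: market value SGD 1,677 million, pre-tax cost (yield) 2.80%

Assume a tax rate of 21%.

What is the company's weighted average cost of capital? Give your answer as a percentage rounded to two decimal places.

9.05%

Total capital V = 3655 + 1677 = 5332.
Equity: weight = 3655/5332 = 0.6855; cost = 12.19%.
Mortgage bonds: weight = 1677/5332 = 0.3145; after-tax cost = 2.8% × (1 − 21%) = 2.2120%.
WACC = 0.6855 × 12.1900% + 0.3145 × 2.2120% = 9.0518%.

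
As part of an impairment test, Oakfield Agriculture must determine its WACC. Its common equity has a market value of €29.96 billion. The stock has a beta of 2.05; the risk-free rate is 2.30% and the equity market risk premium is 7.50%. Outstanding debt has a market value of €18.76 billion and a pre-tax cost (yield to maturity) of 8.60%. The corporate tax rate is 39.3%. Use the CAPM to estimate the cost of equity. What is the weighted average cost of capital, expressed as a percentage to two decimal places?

12.88%

Cost of equity via CAPM: Re = 2.3% + 2.05 × 7.5% = 17.6750%.
Total capital V = 29.96 + 18.76 = 48.72.
Equity: weight = 29.96/48.72 = 0.6149; cost = 17.675%.
Debt: weight = 18.76/48.72 = 0.3851; after-tax cost = 8.6% × (1 − 39.3%) = 5.2202%.
WACC = 0.6149 × 17.6750% + 0.3851 × 5.2202% = 12.8792%.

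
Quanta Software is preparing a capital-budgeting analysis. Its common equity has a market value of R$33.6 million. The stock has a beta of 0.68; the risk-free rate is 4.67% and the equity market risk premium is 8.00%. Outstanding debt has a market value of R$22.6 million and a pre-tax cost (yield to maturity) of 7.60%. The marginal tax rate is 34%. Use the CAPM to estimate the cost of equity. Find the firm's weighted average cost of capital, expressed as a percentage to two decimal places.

Cost of equity via CAPM: Re = 4.67% + 0.68 × 8.0% = 10.1100%.
Total capital V = 33.6 + 22.6 = 56.2.
Equity: weight = 33.6/56.2 = 0.5979; cost = 10.11%.
Debt: weight = 22.6/56.2 = 0.4021; after-tax cost = 7.6% × (1 − 34%) = 5.0160%.
WACC = 0.5979 × 10.1100% + 0.4021 × 5.0160% = 8.0615%.

8.06%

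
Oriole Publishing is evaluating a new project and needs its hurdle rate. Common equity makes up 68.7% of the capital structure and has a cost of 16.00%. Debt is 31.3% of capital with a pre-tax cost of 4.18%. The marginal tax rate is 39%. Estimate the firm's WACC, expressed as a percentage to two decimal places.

11.79%

After-tax cost of debt = 4.18% × (1 − 39%) = 2.5498%.
WACC = 0.687 × 16.0000% + 0.313 × 2.5498% = 11.7901%.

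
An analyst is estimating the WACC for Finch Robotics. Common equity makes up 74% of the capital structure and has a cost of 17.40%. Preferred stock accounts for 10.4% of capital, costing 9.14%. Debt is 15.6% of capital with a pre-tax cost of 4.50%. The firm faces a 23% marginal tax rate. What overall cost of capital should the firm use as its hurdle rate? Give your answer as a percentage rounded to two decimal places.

After-tax cost of debt = 4.5% × (1 − 23%) = 3.4650%.
WACC = 0.740 × 17.4000% + 0.104 × 9.1400% + 0.156 × 3.4650% = 14.3671%.

14.37%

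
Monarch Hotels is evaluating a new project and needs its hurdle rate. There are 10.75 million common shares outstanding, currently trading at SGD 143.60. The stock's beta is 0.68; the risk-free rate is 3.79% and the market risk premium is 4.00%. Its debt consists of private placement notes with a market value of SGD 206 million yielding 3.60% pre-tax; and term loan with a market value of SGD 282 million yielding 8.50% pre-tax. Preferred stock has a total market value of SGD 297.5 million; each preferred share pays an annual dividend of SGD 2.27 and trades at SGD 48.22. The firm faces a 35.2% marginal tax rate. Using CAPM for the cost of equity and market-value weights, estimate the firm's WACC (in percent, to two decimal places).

5.79%

Cost of equity via CAPM: Re = 3.79% + 0.68 × 4.0% = 6.5100%.
Cost of preferred: Rp = 2.27 / 48.22 = 4.7076%.
Market value of equity E = 143.6 × 10.75m = 1543.7m.
Total capital V = 1543.7 + 297.5 + 206 + 282 = 2329.2.
Equity: weight = 1543.7/2329.2 = 0.6628; cost = 6.51%.
Preferred: weight = 297.5/2329.2 = 0.1277; cost = 4.7076%.
Private placement notes: weight = 206/2329.2 = 0.0884; after-tax cost = 3.6% × (1 − 35.2%) = 2.3328%.
Term loan: weight = 282/2329.2 = 0.1211; after-tax cost = 8.5% × (1 − 35.2%) = 5.5080%.
WACC = 0.6628 × 6.5100% + 0.1277 × 4.7076% + 0.0884 × 2.3328% + 0.1211 × 5.5080% = 5.7890%.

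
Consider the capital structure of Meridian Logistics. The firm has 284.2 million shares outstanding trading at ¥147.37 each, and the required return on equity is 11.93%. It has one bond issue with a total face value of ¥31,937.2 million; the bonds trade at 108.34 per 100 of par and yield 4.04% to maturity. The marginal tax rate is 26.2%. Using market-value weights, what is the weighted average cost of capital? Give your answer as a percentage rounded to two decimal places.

7.88%

Market value of equity E = 147.37 × 284.2m = 41882.554m. Market value of debt D = 31937.2m × 108.34/100 = 34600.76248m.
Total capital V = 41882.554 + 34600.76248 = 76483.31648.
Equity: weight = 41882.554/76483.31648 = 0.5476; cost = 11.93%.
Bonds outstanding: weight = 34600.76248/76483.31648 = 0.4524; after-tax cost = 4.04% × (1 − 26.2%) = 2.9815%.
WACC = 0.5476 × 11.9300% + 0.4524 × 2.9815% = 7.8817%.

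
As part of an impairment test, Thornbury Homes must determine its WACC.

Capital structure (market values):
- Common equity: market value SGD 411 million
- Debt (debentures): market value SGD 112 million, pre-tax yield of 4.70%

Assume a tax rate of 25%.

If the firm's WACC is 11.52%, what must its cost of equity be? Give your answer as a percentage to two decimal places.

13.70%

Total capital V = 411 + 112 = 523.
Equity weight = 411/523 = 0.7859.
Debentures weight = 112/523 = 0.2141.
Debt contribution = 0.2141 × 4.7% × (1 − 25%) = 0.7549%.
Required equity contribution = 11.52% − 0.7549% = 10.7651%.
Re = 10.7651% / 0.7859 = 13.6987%.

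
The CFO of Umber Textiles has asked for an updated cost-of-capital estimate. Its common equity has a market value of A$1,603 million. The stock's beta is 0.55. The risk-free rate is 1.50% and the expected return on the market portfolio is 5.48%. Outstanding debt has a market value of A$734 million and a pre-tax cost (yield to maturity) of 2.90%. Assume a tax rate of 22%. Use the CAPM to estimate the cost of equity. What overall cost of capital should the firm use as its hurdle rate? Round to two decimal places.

Market risk premium = 5.48% − 1.5% = 3.98%.
Cost of equity via CAPM: Re = 1.5% + 0.55 × 3.98% = 3.6890%.
Total capital V = 1603 + 734 = 2337.
Equity: weight = 1603/2337 = 0.6859; cost = 3.689%.
Debt: weight = 734/2337 = 0.3141; after-tax cost = 2.9% × (1 − 22%) = 2.2620%.
WACC = 0.6859 × 3.6890% + 0.3141 × 2.2620% = 3.2408%.

3.24%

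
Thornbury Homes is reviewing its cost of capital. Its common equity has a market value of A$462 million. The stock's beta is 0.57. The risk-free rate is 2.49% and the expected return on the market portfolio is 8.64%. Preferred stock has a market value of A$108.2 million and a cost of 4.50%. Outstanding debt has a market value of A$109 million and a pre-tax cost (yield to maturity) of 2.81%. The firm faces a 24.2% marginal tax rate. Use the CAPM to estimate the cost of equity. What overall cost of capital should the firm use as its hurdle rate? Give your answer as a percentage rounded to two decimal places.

Market risk premium = 8.64% − 2.49% = 6.15%.
Cost of equity via CAPM: Re = 2.49% + 0.57 × 6.15% = 5.9955%.
Total capital V = 462 + 108.2 + 109 = 679.2.
Equity: weight = 462/679.2 = 0.6802; cost = 5.9955%.
Preferred: weight = 108.2/679.2 = 0.1593; cost = 4.5%.
Debt: weight = 109/679.2 = 0.1605; after-tax cost = 2.81% × (1 − 24.2%) = 2.1300%.
WACC = 0.6802 × 5.9955% + 0.1593 × 4.5000% + 0.1605 × 2.1300% = 5.1369%.

5.14%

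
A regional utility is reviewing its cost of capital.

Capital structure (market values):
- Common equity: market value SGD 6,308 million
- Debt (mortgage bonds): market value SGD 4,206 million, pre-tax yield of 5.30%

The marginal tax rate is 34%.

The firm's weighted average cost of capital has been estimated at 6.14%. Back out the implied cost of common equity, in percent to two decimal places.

7.90%

Total capital V = 6308 + 4206 = 10514.
Equity weight = 6308/10514 = 0.6000.
Mortgage bonds weight = 4206/10514 = 0.4000.
Debt contribution = 0.4000 × 5.3% × (1 − 34%) = 1.3993%.
Required equity contribution = 6.14% − 1.3993% = 4.7407%.
Re = 4.7407% / 0.6000 = 7.9016%.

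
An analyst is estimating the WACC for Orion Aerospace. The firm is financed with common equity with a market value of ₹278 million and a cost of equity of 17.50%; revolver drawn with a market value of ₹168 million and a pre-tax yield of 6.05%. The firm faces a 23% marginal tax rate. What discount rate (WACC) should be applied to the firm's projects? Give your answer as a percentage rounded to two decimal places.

Total capital V = 278 + 168 = 446.
Equity: weight = 278/446 = 0.6233; cost = 17.5%.
Revolver drawn: weight = 168/446 = 0.3767; after-tax cost = 6.05% × (1 − 23%) = 4.6585%.
WACC = 0.6233 × 17.5000% + 0.3767 × 4.6585% = 12.6628%.

12.66%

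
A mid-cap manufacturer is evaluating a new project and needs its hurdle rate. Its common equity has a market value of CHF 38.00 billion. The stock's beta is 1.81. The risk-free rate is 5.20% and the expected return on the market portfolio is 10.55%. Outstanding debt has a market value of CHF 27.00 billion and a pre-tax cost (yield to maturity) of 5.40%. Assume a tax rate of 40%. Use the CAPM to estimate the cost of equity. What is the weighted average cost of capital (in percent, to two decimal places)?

Market risk premium = 10.55% − 5.2% = 5.35%.
Cost of equity via CAPM: Re = 5.2% + 1.81 × 5.35% = 14.8835%.
Total capital V = 38 + 27 = 65.
Equity: weight = 38/65 = 0.5846; cost = 14.8835%.
Debt: weight = 27/65 = 0.4154; after-tax cost = 5.4% × (1 − 40%) = 3.2400%.
WACC = 0.5846 × 14.8835% + 0.4154 × 3.2400% = 10.0470%.

10.05%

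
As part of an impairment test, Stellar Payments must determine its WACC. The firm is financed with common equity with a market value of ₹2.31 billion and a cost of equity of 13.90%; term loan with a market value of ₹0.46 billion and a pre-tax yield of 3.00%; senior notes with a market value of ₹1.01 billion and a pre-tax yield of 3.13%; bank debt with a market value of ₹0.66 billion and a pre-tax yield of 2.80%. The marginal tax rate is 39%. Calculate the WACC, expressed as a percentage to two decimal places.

8.11%

Total capital V = 2.31 + 0.46 + 1.01 + 0.66 = 4.44.
Equity: weight = 2.31/4.44 = 0.5203; cost = 13.9%.
Term loan: weight = 0.46/4.44 = 0.1036; after-tax cost = 3% × (1 − 39%) = 1.8300%.
Senior notes: weight = 1.01/4.44 = 0.2275; after-tax cost = 3.13% × (1 − 39%) = 1.9093%.
Bank debt: weight = 0.66/4.44 = 0.1486; after-tax cost = 2.8% × (1 − 39%) = 1.7080%.
WACC = 0.5203 × 13.9000% + 0.1036 × 1.8300% + 0.2275 × 1.9093% + 0.1486 × 1.7080% = 8.1096%.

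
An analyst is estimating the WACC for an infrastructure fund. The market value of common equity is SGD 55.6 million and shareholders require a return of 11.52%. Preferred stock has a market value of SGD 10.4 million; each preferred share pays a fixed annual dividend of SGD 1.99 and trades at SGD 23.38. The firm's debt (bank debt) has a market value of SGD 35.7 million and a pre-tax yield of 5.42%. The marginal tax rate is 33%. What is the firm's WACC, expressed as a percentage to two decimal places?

Cost of preferred: Rp = 1.99 / 23.38 = 8.5115%.
Total capital V = 55.6 + 10.4 + 35.7 = 101.7.
Equity: weight = 55.6/101.7 = 0.5467; cost = 11.52%.
Preferred: weight = 10.4/101.7 = 0.1023; cost = 8.5115%.
Bank debt: weight = 35.7/101.7 = 0.3510; after-tax cost = 5.42% × (1 − 33%) = 3.6314%.
WACC = 0.5467 × 11.5200% + 0.1023 × 8.5115% + 0.3510 × 3.6314% = 8.4432%.

8.44%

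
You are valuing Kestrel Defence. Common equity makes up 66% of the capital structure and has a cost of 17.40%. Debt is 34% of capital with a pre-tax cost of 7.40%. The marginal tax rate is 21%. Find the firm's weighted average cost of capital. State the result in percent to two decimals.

After-tax cost of debt = 7.4% × (1 − 21%) = 5.8460%.
WACC = 0.660 × 17.4000% + 0.340 × 5.8460% = 13.4716%.

13.47%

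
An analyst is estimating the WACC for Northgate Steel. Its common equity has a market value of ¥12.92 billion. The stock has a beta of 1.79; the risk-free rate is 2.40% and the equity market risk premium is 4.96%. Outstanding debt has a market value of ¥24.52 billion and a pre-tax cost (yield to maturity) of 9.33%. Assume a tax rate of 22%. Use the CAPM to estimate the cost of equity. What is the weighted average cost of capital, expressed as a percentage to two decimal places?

8.66%

Cost of equity via CAPM: Re = 2.4% + 1.79 × 4.96% = 11.2784%.
Total capital V = 12.92 + 24.52 = 37.44.
Equity: weight = 12.92/37.44 = 0.3451; cost = 11.2784%.
Debt: weight = 24.52/37.44 = 0.6549; after-tax cost = 9.33% × (1 − 22%) = 7.2774%.
WACC = 0.3451 × 11.2784% + 0.6549 × 7.2774% = 8.6581%.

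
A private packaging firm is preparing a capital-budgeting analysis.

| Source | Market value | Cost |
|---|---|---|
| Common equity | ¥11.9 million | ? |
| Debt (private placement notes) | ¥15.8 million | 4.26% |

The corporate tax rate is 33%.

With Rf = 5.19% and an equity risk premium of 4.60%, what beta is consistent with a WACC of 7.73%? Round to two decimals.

Total capital V = 11.9 + 15.8 = 27.7.
Equity weight = 11.9/27.7 = 0.4296.
Private placement notes weight = 15.8/27.7 = 0.5704.
Debt contribution = 0.5704 × 4.26% × (1 − 33%) = 1.6280%.
Required equity contribution = 7.73% − 1.6280% = 6.1020%  ⇒  Re = 14.2038%.
CAPM: 14.2038% = 5.19% + β × 4.6%  ⇒  β = 1.9595.

1.96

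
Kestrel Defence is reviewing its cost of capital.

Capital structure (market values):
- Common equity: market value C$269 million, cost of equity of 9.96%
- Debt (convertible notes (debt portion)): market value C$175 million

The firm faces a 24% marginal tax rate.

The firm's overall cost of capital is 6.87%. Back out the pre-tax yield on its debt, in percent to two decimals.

Total capital V = 269 + 175 = 444.
Equity weight = 269/444 = 0.6059.
Convertible notes (debt portion) weight = 175/444 = 0.3941.
Equity contribution = 0.6059 × 9.96% = 6.0343%.
Remaining for debt = 6.87% − 6.0343% = 0.8357%.
Rd × (1 − 24%) × 0.3941 = 0.8357%  ⇒  Rd = 2.7898%.

2.79%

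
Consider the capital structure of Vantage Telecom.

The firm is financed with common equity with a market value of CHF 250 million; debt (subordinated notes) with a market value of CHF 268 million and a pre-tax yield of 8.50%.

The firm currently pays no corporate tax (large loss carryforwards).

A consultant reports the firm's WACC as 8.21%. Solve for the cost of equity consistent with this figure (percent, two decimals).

Total capital V = 250 + 268 = 518.
Equity weight = 250/518 = 0.4826.
Subordinated notes weight = 268/518 = 0.5174.
Debt contribution = 0.5174 × 8.5% × (1 − 0%) = 4.3977%.
Required equity contribution = 8.21% − 4.3977% = 3.8123%.
Re = 3.8123% / 0.4826 = 7.8991%.

7.90%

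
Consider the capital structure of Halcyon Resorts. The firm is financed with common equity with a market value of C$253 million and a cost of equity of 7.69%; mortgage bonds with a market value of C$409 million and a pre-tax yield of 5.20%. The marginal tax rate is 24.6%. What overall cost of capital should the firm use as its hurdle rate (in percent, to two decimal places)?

5.36%

Total capital V = 253 + 409 = 662.
Equity: weight = 253/662 = 0.3822; cost = 7.69%.
Mortgage bonds: weight = 409/662 = 0.6178; after-tax cost = 5.2% × (1 − 24.6%) = 3.9208%.
WACC = 0.3822 × 7.6900% + 0.6178 × 3.9208% = 5.3613%.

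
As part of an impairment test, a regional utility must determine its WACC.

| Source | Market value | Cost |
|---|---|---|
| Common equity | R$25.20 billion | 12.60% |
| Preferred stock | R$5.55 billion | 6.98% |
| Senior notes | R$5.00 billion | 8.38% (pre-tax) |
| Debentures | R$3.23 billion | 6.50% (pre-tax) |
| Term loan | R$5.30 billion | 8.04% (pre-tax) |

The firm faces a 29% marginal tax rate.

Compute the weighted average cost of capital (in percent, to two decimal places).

9.74%

Total capital V = 25.2 + 5.55 + 5 + 3.23 + 5.3 = 44.28.
Equity: weight = 25.2/44.28 = 0.5691; cost = 12.6%.
Preferred: weight = 5.55/44.28 = 0.1253; cost = 6.98%.
Senior notes: weight = 5/44.28 = 0.1129; after-tax cost = 8.38% × (1 − 29%) = 5.9498%.
Debentures: weight = 3.23/44.28 = 0.0729; after-tax cost = 6.5% × (1 − 29%) = 4.6150%.
Term loan: weight = 5.3/44.28 = 0.1197; after-tax cost = 8.04% × (1 − 29%) = 5.7084%.
WACC = 0.5691 × 12.6000% + 0.1253 × 6.9800% + 0.1129 × 5.9498% + 0.0729 × 4.6150% + 0.1197 × 5.7084% = 9.7373%.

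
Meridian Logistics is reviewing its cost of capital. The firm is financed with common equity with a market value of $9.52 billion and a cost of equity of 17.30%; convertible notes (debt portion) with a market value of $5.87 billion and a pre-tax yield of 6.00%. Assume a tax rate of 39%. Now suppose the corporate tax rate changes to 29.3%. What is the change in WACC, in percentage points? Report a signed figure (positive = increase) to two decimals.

Current WACC:
Total capital V = 9.52 + 5.87 = 15.39.
Equity: weight = 9.52/15.39 = 0.6186; cost = 17.3%.
Convertible notes (debt portion): weight = 5.87/15.39 = 0.3814; after-tax cost = 6% × (1 − 39%) = 3.6600%.
WACC = 0.6186 × 17.3000% + 0.3814 × 3.6600% = 12.0975%.
After the change:
Total capital V = 9.52 + 5.87 = 15.39.
Equity: weight = 9.52/15.39 = 0.6186; cost = 17.3%.
Convertible notes (debt portion): weight = 5.87/15.39 = 0.3814; after-tax cost = 6% × (1 − 29.3%) = 4.2420%.
WACC = 0.6186 × 17.3000% + 0.3814 × 4.2420% = 12.3195%.
Change in WACC = 12.3195% − 12.0975% = 0.2220 pp.

+0.22 pp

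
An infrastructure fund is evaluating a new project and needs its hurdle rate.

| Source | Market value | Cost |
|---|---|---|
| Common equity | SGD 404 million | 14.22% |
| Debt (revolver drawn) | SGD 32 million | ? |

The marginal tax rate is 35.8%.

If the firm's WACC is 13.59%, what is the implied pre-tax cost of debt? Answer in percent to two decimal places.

8.78%

Total capital V = 404 + 32 = 436.
Equity weight = 404/436 = 0.9266.
Revolver drawn weight = 32/436 = 0.0734.
Equity contribution = 0.9266 × 14.22% = 13.1763%.
Remaining for debt = 13.59% − 13.1763% = 0.4137%.
Rd × (1 − 35.8%) × 0.0734 = 0.4137%  ⇒  Rd = 8.7792%.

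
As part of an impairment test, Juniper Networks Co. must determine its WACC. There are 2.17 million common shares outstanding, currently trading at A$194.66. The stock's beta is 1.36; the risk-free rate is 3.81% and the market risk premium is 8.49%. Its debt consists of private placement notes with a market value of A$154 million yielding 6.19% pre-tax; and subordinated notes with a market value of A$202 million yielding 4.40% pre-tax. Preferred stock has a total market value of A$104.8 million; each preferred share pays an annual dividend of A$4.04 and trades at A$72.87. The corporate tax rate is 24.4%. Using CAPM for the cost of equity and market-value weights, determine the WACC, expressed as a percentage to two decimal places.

9.58%

Cost of equity via CAPM: Re = 3.81% + 1.36 × 8.49% = 15.3564%.
Cost of preferred: Rp = 4.04 / 72.87 = 5.5441%.
Market value of equity E = 194.66 × 2.17m = 422.4122m.
Total capital V = 422.4122 + 104.8 + 154 + 202 = 883.2122.
Equity: weight = 422.4122/883.2122 = 0.4783; cost = 15.3564%.
Preferred: weight = 104.8/883.2122 = 0.1187; cost = 5.5441%.
Private placement notes: weight = 154/883.2122 = 0.1744; after-tax cost = 6.19% × (1 − 24.4%) = 4.6796%.
Subordinated notes: weight = 202/883.2122 = 0.2287; after-tax cost = 4.4% × (1 − 24.4%) = 3.3264%.
WACC = 0.4783 × 15.3564% + 0.1187 × 5.5441% + 0.1744 × 4.6796% + 0.2287 × 3.3264% = 9.5791%.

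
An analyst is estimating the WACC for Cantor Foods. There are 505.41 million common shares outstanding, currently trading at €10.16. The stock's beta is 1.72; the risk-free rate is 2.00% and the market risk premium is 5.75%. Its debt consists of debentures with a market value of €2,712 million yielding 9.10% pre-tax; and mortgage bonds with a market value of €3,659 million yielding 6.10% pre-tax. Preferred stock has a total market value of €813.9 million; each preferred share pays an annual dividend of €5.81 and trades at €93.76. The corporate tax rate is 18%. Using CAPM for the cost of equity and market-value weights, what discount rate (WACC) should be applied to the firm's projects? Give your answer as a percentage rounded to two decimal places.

Cost of equity via CAPM: Re = 2.0% + 1.72 × 5.75% = 11.8900%.
Cost of preferred: Rp = 5.81 / 93.76 = 6.1967%.
Market value of equity E = 10.16 × 505.41m = 5134.9656m.
Total capital V = 5134.9656 + 813.9 + 2712 + 3659 = 12319.8656.
Equity: weight = 5134.9656/12319.8656 = 0.4168; cost = 11.89%.
Preferred: weight = 813.9/12319.8656 = 0.0661; cost = 6.1967%.
Debentures: weight = 2712/12319.8656 = 0.2201; after-tax cost = 9.1% × (1 − 18%) = 7.4620%.
Mortgage bonds: weight = 3659/12319.8656 = 0.2970; after-tax cost = 6.1% × (1 − 18%) = 5.0020%.
WACC = 0.4168 × 11.8900% + 0.0661 × 6.1967% + 0.2201 × 7.4620% + 0.2970 × 5.0020% = 8.4934%.

8.49%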